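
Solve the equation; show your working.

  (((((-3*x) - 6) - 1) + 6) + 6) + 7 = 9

Step 1. [(((((-3*x) - 6) - 1) + 6) + 6) + 7 = 9] 7 comes off first (subtract 7). So sub: ((((-3*x) - 6) - 1) + 6) + 6 = 2.
Step 2. [((((-3*x) - 6) - 1) + 6) + 6 = 2] the outer +6 inverts by subtracting 6 ⇒ sub: (((-3*x) - 6) - 1) + 6 = -4.
Step 3. [(((-3*x) - 6) - 1) + 6 = -4] subtract 6: x sits inside (… + 6) ⇒ sub: ((-3*x) - 6) - 1 = -10.
Step 4. [((-3*x) - 6) - 1 = -10] 1 comes off first (add 1) ⇒ sub: (-3*x) - 6 = -9.
Step 5. [(-3*x) - 6 = -9] common factor -3 (LHS and -9) — divide through, so factor: x + 2 = 3.
Step 6. [x + 2 = 3] the outer +2 inverts by subtracting 2 ⇒ sub: x = 1.

Answer: x ∈ {1}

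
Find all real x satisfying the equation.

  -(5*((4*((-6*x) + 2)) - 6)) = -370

Step 1. [-(5*((4*((-6*x) + 2)) - 6)) = -370] LHS negated; negate both sides. So neg: 5*((4*((-6*x) + 2)) - 6) = 370.
Step 2. [5*((4*((-6*x) + 2)) - 6) = 370] 5·(inner) — divide through by 5. So div: (4*((-6*x) + 2)) - 6 = 74.
Step 3. [(4*((-6*x) + 2)) - 6 = 74] the outer -6 inverts by adding 6 ⇒ sub: 4*((-6*x) + 2) = 80.
Step 4. [4*((-6*x) + 2) = 80] 4 out front; divide by 4. So div: (-6*x) + 2 = 20.
Step 5. [(-6*x) + 2 = 20] 2 comes off first (subtract 2). So sub: -6*x = 18.
Step 6. [-6*x = 18] leading coefficient -6: divide by -6 ⇒ div: x = -3.

Answer: x ∈ {-3}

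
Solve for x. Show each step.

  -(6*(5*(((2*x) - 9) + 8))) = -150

Step 1. [-(6*(5*(((2*x) - 9) + 8))) = -150] flip signs both sides. So neg: 6*(5*(((2*x) - 9) + 8)) = 150.
Step 2. [6*(5*(((2*x) - 9) + 8)) = 150] LHS = 6·(…); ÷6 both sides. So div: 5*(((2*x) - 9) + 8) = 25.
Step 3. [5*(((2*x) - 9) + 8) = 25] divide by the outer 5. So div: ((2*x) - 9) + 8 = 5.
Step 4. [((2*x) - 9) + 8 = 5] 8 comes off first (subtract 8) ⇒ sub: (2*x) - 9 = -3.
Step 5. [(2*x) - 9 = -3] 9 comes off first (add 9) ⇒ sub: 2*x = 6.
Step 6. [2*x = 6] 2 out front; divide by 2. So div: x = 3.

Answer: x ∈ {3}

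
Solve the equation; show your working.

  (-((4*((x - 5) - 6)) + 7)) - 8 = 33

Step 1. [(-((4*((x - 5) - 6)) + 7)) - 8 = 33] peel the -8: add 8 from each side ⇒ sub: -((4*((x - 5) - 6)) + 7) = 41.
Step 2. [-((4*((x - 5) - 6)) + 7) = 41] flip signs both sides, so neg: (4*((x - 5) - 6)) + 7 = -41.
Step 3. [(4*((x - 5) - 6)) + 7 = -41] 7 comes off first (subtract 7). So sub: 4*((x - 5) - 6) = -48.
Step 4. [4*((x - 5) - 6) = -48] 4 out front; divide by 4, so div: (x - 5) - 6 = -12.
Step 5. [(x - 5) - 6 = -12] 6 comes off first (add 6). So sub: x - 5 = -6.
Step 6. [x - 5 = -6] the outer -5 inverts by adding 5, so sub: x = -1.

Answer: x ∈ {-1}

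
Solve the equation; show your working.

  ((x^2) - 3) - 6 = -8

Step 1. [((x^2) - 3) - 6 = -8] the outer -6 inverts by adding 6. So sub: (x^2) - 3 = -2.
Step 2. [(x^2) - 3 = -2] -3 is outermost — add 3 both sides, so sub: x^2 = 1.
Step 3. [x^2 = 1] √ both sides: 1 ≥ 0 gives two branches ⇒ sqrt: x = 1 or -1.

Answer: x ∈ {-1, 1}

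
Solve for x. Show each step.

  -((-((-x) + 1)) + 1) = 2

Step 1. [-((-((-x) + 1)) + 1) = 2] LHS negated; negate both sides ⇒ neg: (-((-x) + 1)) + 1 = -2.
Step 2. [(-((-x) + 1)) + 1 = -2] peel the +1: subtract 1 from each side, so sub: -((-x) + 1) = -3.
Step 3. [-((-x) + 1) = -3] leading − — multiply by −1. So neg: (-x) + 1 = 3.
Step 4. [(-x) + 1 = 3] peel the +1: subtract 1 from each side, so sub: -x = 2.
Step 5. [-x = 2] LHS negated; negate both sides, so neg: x = -2.

Answer: x ∈ {-2}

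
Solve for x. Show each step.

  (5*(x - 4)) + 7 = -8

Step 1. [(5*(x - 4)) + 7 = -8] 7 comes off first (subtract 7), so sub: 5*(x - 4) = -15.
Step 2. [5*(x - 4) = -15] LHS = 5·(…); ÷5 both sides ⇒ div: x - 4 = -3.
Step 3. [x - 4 = -3] add 4: x sits inside (… - 4), so sub: x = 1.

Answer: x ∈ {1}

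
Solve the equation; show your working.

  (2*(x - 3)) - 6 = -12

Step 1. [(2*(x - 3)) - 6 = -12] 2 | LHS and 2 | -12: pull 2 out ⇒ factor: (x - 3) - 3 = -6.
Step 2. [(x - 3) - 3 = -6] 3 comes off first (add 3). So sub: x - 3 = -3.
Step 3. [x - 3 = -3] peel the -3: add 3 from each side. So sub: x = 0.

Answer: x ∈ {0}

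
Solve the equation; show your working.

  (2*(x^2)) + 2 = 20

Step 1. [(2*(x^2)) + 2 = 20] 2 | LHS and 2 | 20: pull 2 out ⇒ factor: (x^2) + 1 = 10.
Step 2. [(x^2) + 1 = 10] 1 comes off first (subtract 1) ⇒ sub: x^2 = 9.
Step 3. [x^2 = 9] LHS squared, RHS 9 ≥ 0: apply √ (±), so sqrt: x = 3 or -3.

Answer: x ∈ {-3, 3}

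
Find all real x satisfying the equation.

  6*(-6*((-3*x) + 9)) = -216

Step 1. [6*(-6*((-3*x) + 9)) = -216] LHS = 6·(…); ÷6 both sides. So div: -6*((-3*x) + 9) = -36.
Step 2. [-6*((-3*x) + 9) = -36] LHS = -6·(…); ÷-6 both sides ⇒ div: (-3*x) + 9 = 6.
Step 3. [(-3*x) + 9 = 6] 9 comes off first (subtract 9). So sub: -3*x = -3.
Step 4. [-3*x = -3] LHS = -3·(…); ÷-3 both sides. So div: x = 1.

Answer: x ∈ {1}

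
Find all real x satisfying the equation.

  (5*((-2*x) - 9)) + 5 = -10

Step 1. [(5*((-2*x) - 9)) + 5 = -10] subtract 5: x sits inside (… + 5). So sub: 5*((-2*x) - 9) = -15.
Step 2. [5*((-2*x) - 9) = -15] 5·(inner) — divide through by 5, so div: (-2*x) - 9 = -3.
Step 3. [(-2*x) - 9 = -3] 9 comes off first (add 9), so sub: -2*x = 6.
Step 4. [-2*x = 6] -2·(inner) — divide through by -2, so div: x = -3.

Answer: x ∈ {-3}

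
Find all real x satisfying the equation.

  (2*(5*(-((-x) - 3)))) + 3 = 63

Step 1. [(2*(5*(-((-x) - 3)))) + 3 = 63] the outer +3 inverts by subtracting 3, so sub: 2*(5*(-((-x) - 3))) = 60.
Step 2. [2*(5*(-((-x) - 3))) = 60] leading coefficient 2: divide by 2 ⇒ div: 5*(-((-x) - 3)) = 30.
Step 3. [5*(-((-x) - 3)) = 30] LHS = 5·(…); ÷5 both sides, so div: -((-x) - 3) = 6.
Step 4. [-((-x) - 3) = 6] leading − — multiply by −1. So neg: (-x) - 3 = -6.
Step 5. [(-x) - 3 = -6] add 3: x sits inside (… - 3) ⇒ sub: -x = -3.
Step 6. [-x = -3] leading − — multiply by −1. So neg: x = 3.

Answer: x ∈ {3}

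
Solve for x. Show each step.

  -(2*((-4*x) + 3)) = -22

Step 1. [-(2*((-4*x) + 3)) = -22] LHS negated; negate both sides ⇒ neg: 2*((-4*x) + 3) = 22.
Step 2. [2*((-4*x) + 3) = 22] 2 out front; divide by 2 ⇒ div: (-4*x) + 3 = 11.
Step 3. [(-4*x) + 3 = 11] 3 comes off first (subtract 3) ⇒ sub: -4*x = 8.
Step 4. [-4*x = 8] -4 out front; divide by -4 ⇒ div: x = -2.

Answer: x ∈ {-2}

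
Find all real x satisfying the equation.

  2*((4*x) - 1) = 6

Step 1. [2*((4*x) - 1) = 6] 2·(inner) — divide through by 2. So div: (4*x) - 1 = 3.
Step 2. [(4*x) - 1 = 3] 1 comes off first (add 1) ⇒ sub: 4*x = 4.
Step 3. [4*x = 4] divide by the outer 4. So div: x = 1.

Answer: x ∈ {1}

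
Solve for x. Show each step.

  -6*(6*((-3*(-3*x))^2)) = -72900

Step 1. [-6*(6*((-3*(-3*x))^2)) = -72900] LHS = -6·(…); ÷-6 both sides ⇒ div: 6*((-3*(-3*x))^2) = 12150.
Step 2. [6*((-3*(-3*x))^2) = 12150] leading coefficient 6: divide by 6, so div: (-3*(-3*x))^2 = 2025.
Step 3. [(-3*(-3*x))^2 = 2025] LHS squared, RHS 2025 ≥ 0: apply √ (±). So sqrt: -3*(-3*x) = 45 or -45.
Step 4. [-3*(-3*x) = 45 or -45] divide by the outer -3. So div: -3*x = -15 or 15.
Step 5. [-3*x = -15 or 15] divide by the outer -3 ⇒ div: x = 5 or -5.

Answer: x ∈ {-5, 5}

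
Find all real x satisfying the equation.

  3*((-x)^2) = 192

Step 1. [3*((-x)^2) = 192] LHS = 3·(…); ÷3 both sides, so div: (-x)^2 = 64.
Step 2. [(-x)^2 = 64] LHS squared, RHS 64 ≥ 0: apply √ (±), so sqrt: -x = 8 or -8.
Step 3. [-x = 8 or -8] flip signs both sides ⇒ neg: x = -8 or 8.

Answer: x ∈ {-8, 8}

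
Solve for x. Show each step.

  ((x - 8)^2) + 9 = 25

Step 1. [((x - 8)^2) + 9 = 25] 9 comes off first (subtract 9). So sub: (x - 8)^2 = 16.
Step 2. [(x - 8)^2 = 16] LHS squared, RHS 16 ≥ 0: apply √ (±). So sqrt: x - 8 = 4 or -4.
Step 3. [x - 8 = 4 or -4] add 8: x sits inside (… - 8) ⇒ sub: x = 12 or 4.

Answer: x ∈ {4, 12}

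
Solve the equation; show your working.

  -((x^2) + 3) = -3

Step 1. [-((x^2) + 3) = -3] leading − — multiply by −1, so neg: (x^2) + 3 = 3.
Step 2. [(x^2) + 3 = 3] peel the +3: subtract 3 from each side. So sub: x^2 = 0.
Step 3. [x^2 = 0] LHS squared, RHS 0 ≥ 0: apply √ (±) ⇒ sqrt: x = 0.

Answer: x ∈ {0}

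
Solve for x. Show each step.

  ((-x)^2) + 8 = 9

Step 1. [((-x)^2) + 8 = 9] the outer +8 inverts by subtracting 8, so sub: (-x)^2 = 1.
Step 2. [(-x)^2 = 1] LHS squared, RHS 1 ≥ 0: apply √ (±). So sqrt: -x = 1 or -1.
Step 3. [-x = 1 or -1] flip signs both sides. So neg: x = -1 or 1.

Answer: x ∈ {-1, 1}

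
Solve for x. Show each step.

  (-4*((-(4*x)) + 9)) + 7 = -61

Step 1. [(-4*((-(4*x)) + 9)) + 7 = -61] +7 is outermost — subtract 7 both sides ⇒ sub: -4*((-(4*x)) + 9) = -68.
Step 2. [-4*((-(4*x)) + 9) = -68] divide by the outer -4 ⇒ div: (-(4*x)) + 9 = 17.
Step 3. [(-(4*x)) + 9 = 17] the outer +9 inverts by subtracting 9, so sub: -(4*x) = 8.
Step 4. [-(4*x) = 8] leading − — multiply by −1. So neg: 4*x = -8.
Step 5. [4*x = -8] 4 out front; divide by 4. So div: x = -2.

Answer: x ∈ {-2}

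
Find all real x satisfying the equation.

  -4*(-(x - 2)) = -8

Step 1. [-4*(-(x - 2)) = -8] leading coefficient -4: divide by -4. So div: -(x - 2) = 2.
Step 2. [-(x - 2) = 2] leading − — multiply by −1, so neg: x - 2 = -2.
Step 3. [x - 2 = -2] peel the -2: add 2 from each side. So sub: x = 0.

Answer: x ∈ {0}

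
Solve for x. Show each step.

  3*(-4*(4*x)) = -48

Step 1. [3*(-4*(4*x)) = -48] LHS = 3·(…); ÷3 both sides. So div: -4*(4*x) = -16.
Step 2. [-4*(4*x) = -16] LHS = -4·(…); ÷-4 both sides. So div: 4*x = 4.
Step 3. [4*x = 4] divide by the outer 4, so div: x = 1.

Answer: x ∈ {1}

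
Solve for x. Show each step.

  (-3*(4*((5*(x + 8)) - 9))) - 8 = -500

Step 1. [(-3*(4*((5*(x + 8)) - 9))) - 8 = -500] -8 is outermost — add 8 both sides ⇒ sub: -3*(4*((5*(x + 8)) - 9)) = -492.
Step 2. [-3*(4*((5*(x + 8)) - 9)) = -492] -3 out front; divide by -3, so div: 4*((5*(x + 8)) - 9) = 164.
Step 3. [4*((5*(x + 8)) - 9) = 164] 4·(inner) — divide through by 4. So div: (5*(x + 8)) - 9 = 41.
Step 4. [(5*(x + 8)) - 9 = 41] the outer -9 inverts by adding 9 ⇒ sub: 5*(x + 8) = 50.
Step 5. [5*(x + 8) = 50] LHS = 5·(…); ÷5 both sides ⇒ div: x + 8 = 10.
Step 6. [x + 8 = 10] subtract 8: x sits inside (… + 8) ⇒ sub: x = 2.

Answer: x ∈ {2}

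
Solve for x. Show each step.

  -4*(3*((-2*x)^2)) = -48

Step 1. [-4*(3*((-2*x)^2)) = -48] -4·(inner) — divide through by -4 ⇒ div: 3*((-2*x)^2) = 12.
Step 2. [3*((-2*x)^2) = 12] leading coefficient 3: divide by 3, so div: (-2*x)^2 = 4.
Step 3. [(-2*x)^2 = 4] √ both sides: 4 ≥ 0 gives two branches ⇒ sqrt: -2*x = 2 or -2.
Step 4. [-2*x = 2 or -2] LHS = -2·(…); ÷-2 both sides, so div: x = -1 or 1.

Answer: x ∈ {-1, 1}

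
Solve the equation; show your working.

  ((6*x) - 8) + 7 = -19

Step 1. [((6*x) - 8) + 7 = -19] the outer +7 inverts by subtracting 7, so sub: (6*x) - 8 = -26.
Step 2. [(6*x) - 8 = -26] -8 is outermost — add 8 both sides ⇒ sub: 6*x = -18.
Step 3. [6*x = -18] LHS = 6·(…); ÷6 both sides. So div: x = -3.

Answer: x ∈ {-3}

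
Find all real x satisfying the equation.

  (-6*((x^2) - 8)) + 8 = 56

Step 1. [(-6*((x^2) - 8)) + 8 = 56] subtract 8: x sits inside (… + 8). So sub: -6*((x^2) - 8) = 48.
Step 2. [-6*((x^2) - 8) = 48] -6·(inner) — divide through by -6. So div: (x^2) - 8 = -8.
Step 3. [(x^2) - 8 = -8] 8 comes off first (add 8) ⇒ sub: x^2 = 0.
Step 4. [x^2 = 0] LHS squared, RHS 0 ≥ 0: apply √ (±), so sqrt: x = 0.

Answer: x ∈ {0}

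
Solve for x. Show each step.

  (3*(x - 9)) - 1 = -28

Step 1. [(3*(x - 9)) - 1 = -28] add 1: x sits inside (… - 1). So sub: 3*(x - 9) = -27.
Step 2. [3*(x - 9) = -27] 3 out front; divide by 3. So div: x - 9 = -9.
Step 3. [x - 9 = -9] the outer -9 inverts by adding 9, so sub: x = 0.

Answer: x ∈ {0}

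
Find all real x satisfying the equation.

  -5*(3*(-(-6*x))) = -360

Step 1. [-5*(3*(-(-6*x))) = -360] divide by the outer -5 ⇒ div: 3*(-(-6*x)) = 72.
Step 2. [3*(-(-6*x)) = 72] leading coefficient 3: divide by 3, so div: -(-6*x) = 24.
Step 3. [-(-6*x) = 24] leading − — multiply by −1. So neg: -6*x = -24.
Step 4. [-6*x = -24] -6 out front; divide by -6, so div: x = 4.

Answer: x ∈ {4}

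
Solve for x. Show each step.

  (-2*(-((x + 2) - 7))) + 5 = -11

Step 1. [(-2*(-((x + 2) - 7))) + 5 = -11] 5 comes off first (subtract 5). So sub: -2*(-((x + 2) - 7)) = -16.
Step 2. [-2*(-((x + 2) - 7)) = -16] leading coefficient -2: divide by -2, so div: -((x + 2) - 7) = 8.
Step 3. [-((x + 2) - 7) = 8] leading − — multiply by −1, so neg: (x + 2) - 7 = -8.
Step 4. [(x + 2) - 7 = -8] add 7: x sits inside (… - 7) ⇒ sub: x + 2 = -1.
Step 5. [x + 2 = -1] +2 is outermost — subtract 2 both sides, so sub: x = -3.

Answer: x ∈ {-3}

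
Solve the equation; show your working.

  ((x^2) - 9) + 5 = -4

Step 1. [((x^2) - 9) + 5 = -4] 5 comes off first (subtract 5). So sub: (x^2) - 9 = -9.
Step 2. [(x^2) - 9 = -9] 9 comes off first (add 9), so sub: x^2 = 0.
Step 3. [x^2 = 0] LHS squared, RHS 0 ≥ 0: apply √ (±), so sqrt: x = 0.

Answer: x ∈ {0}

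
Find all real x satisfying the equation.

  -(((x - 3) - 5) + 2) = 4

Step 1. [-(((x - 3) - 5) + 2) = 4] leading − — multiply by −1 ⇒ neg: ((x - 3) - 5) + 2 = -4.
Step 2. [((x - 3) - 5) + 2 = -4] the outer +2 inverts by subtracting 2, so sub: (x - 3) - 5 = -6.
Step 3. [(x - 3) - 5 = -6] -5 is outermost — add 5 both sides ⇒ sub: x - 3 = -1.
Step 4. [x - 3 = -1] -3 is outermost — add 3 both sides, so sub: x = 2.

Answer: x ∈ {2}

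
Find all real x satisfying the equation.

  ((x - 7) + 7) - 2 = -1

Step 1. [((x - 7) + 7) - 2 = -1] -2 is outermost — add 2 both sides ⇒ sub: (x - 7) + 7 = 1.
Step 2. [(x - 7) + 7 = 1] the outer +7 inverts by subtracting 7 ⇒ sub: x - 7 = -6.
Step 3. [x - 7 = -6] add 7: x sits inside (… - 7). So sub: x = 1.

Answer: x ∈ {1}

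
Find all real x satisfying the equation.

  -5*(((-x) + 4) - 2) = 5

Step 1. [-5*(((-x) + 4) - 2) = 5] leading coefficient -5: divide by -5 ⇒ div: ((-x) + 4) - 2 = -1.
Step 2. [((-x) + 4) - 2 = -1] peel the -2: add 2 from each side. So sub: (-x) + 4 = 1.
Step 3. [(-x) + 4 = 1] 4 comes off first (subtract 4) ⇒ sub: -x = -3.
Step 4. [-x = -3] leading − — multiply by −1. So neg: x = 3.

Answer: x ∈ {3}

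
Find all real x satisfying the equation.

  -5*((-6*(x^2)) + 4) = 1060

Step 1. [-5*((-6*(x^2)) + 4) = 1060] -5 out front; divide by -5 ⇒ div: (-6*(x^2)) + 4 = -212.
Step 2. [(-6*(x^2)) + 4 = -212] subtract 4: x sits inside (… + 4) ⇒ sub: -6*(x^2) = -216.
Step 3. [-6*(x^2) = -216] leading coefficient -6: divide by -6 ⇒ div: x^2 = 36.
Step 4. [x^2 = 36] 36 ≥ 0, LHS is (·)² — take ±√ ⇒ sqrt: x = 6 or -6.

Answer: x ∈ {-6, 6}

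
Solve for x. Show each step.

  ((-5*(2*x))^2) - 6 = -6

Step 1. [((-5*(2*x))^2) - 6 = -6] -6 is outermost — add 6 both sides, so sub: (-5*(2*x))^2 = 0.
Step 2. [(-5*(2*x))^2 = 0] LHS squared, RHS 0 ≥ 0: apply √ (±). So sqrt: -5*(2*x) = 0.
Step 3. [-5*(2*x) = 0] leading coefficient -5: divide by -5. So div: 2*x = 0.
Step 4. [2*x = 0] LHS = 2·(…); ÷2 both sides. So div: x = 0.

Answer: x ∈ {0}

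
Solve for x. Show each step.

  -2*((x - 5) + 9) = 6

Step 1. [-2*((x - 5) + 9) = 6] -2 out front; divide by -2, so div: (x - 5) + 9 = -3.
Step 2. [(x - 5) + 9 = -3] 9 comes off first (subtract 9). So sub: x - 5 = -12.
Step 3. [x - 5 = -12] add 5: x sits inside (… - 5) ⇒ sub: x = -7.

Answer: x ∈ {-7}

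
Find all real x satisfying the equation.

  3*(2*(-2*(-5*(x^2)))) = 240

Step 1. [3*(2*(-2*(-5*(x^2)))) = 240] 3 out front; divide by 3. So div: 2*(-2*(-5*(x^2))) = 80.
Step 2. [2*(-2*(-5*(x^2))) = 80] divide by the outer 2, so div: -2*(-5*(x^2)) = 40.
Step 3. [-2*(-5*(x^2)) = 40] LHS = -2·(…); ÷-2 both sides ⇒ div: -5*(x^2) = -20.
Step 4. [-5*(x^2) = -20] -5·(inner) — divide through by -5 ⇒ div: x^2 = 4.
Step 5. [x^2 = 4] √ both sides: 4 ≥ 0 gives two branches. So sqrt: x = 2 or -2.

Answer: x ∈ {-2, 2}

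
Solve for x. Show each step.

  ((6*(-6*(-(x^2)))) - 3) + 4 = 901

Step 1. [((6*(-6*(-(x^2)))) - 3) + 4 = 901] 4 comes off first (subtract 4) ⇒ sub: (6*(-6*(-(x^2)))) - 3 = 897.
Step 2. [(6*(-6*(-(x^2)))) - 3 = 897] peel the -3: add 3 from each side. So sub: 6*(-6*(-(x^2))) = 900.
Step 3. [6*(-6*(-(x^2))) = 900] 6 out front; divide by 6. So div: -6*(-(x^2)) = 150.
Step 4. [-6*(-(x^2)) = 150] -6 out front; divide by -6 ⇒ div: -(x^2) = -25.
Step 5. [-(x^2) = -25] flip signs both sides ⇒ neg: x^2 = 25.
Step 6. [x^2 = 25] √ both sides: 25 ≥ 0 gives two branches ⇒ sqrt: x = 5 or -5.

Answer: x ∈ {-5, 5}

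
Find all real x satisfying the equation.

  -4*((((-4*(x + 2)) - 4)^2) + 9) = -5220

Step 1. [-4*((((-4*(x + 2)) - 4)^2) + 9) = -5220] -4 out front; divide by -4. So div: (((-4*(x + 2)) - 4)^2) + 9 = 1305.
Step 2. [(((-4*(x + 2)) - 4)^2) + 9 = 1305] +9 is outermost — subtract 9 both sides, so sub: ((-4*(x + 2)) - 4)^2 = 1296.
Step 3. [((-4*(x + 2)) - 4)^2 = 1296] 1296 ≥ 0, LHS is (·)² — take ±√ ⇒ sqrt: (-4*(x + 2)) - 4 = 36 or -36.
Step 4. [(-4*(x + 2)) - 4 = 36 or -36] -4 is outermost — add 4 both sides, so sub: -4*(x + 2) = 40 or -32.
Step 5. [-4*(x + 2) = 40 or -32] -4·(inner) — divide through by -4. So div: x + 2 = -10 or 8.
Step 6. [x + 2 = -10 or 8] 2 comes off first (subtract 2), so sub: x = -12 or 6.

Answer: x ∈ {-12, 6}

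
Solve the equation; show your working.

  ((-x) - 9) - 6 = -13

Step 1. [((-x) - 9) - 6 = -13] add 6: x sits inside (… - 6) ⇒ sub: (-x) - 9 = -7.
Step 2. [(-x) - 9 = -7] -9 is outermost — add 9 both sides ⇒ sub: -x = 2.
Step 3. [-x = 2] LHS negated; negate both sides ⇒ neg: x = -2.

Answer: x ∈ {-2}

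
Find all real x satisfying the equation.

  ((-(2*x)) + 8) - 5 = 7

Step 1. [((-(2*x)) + 8) - 5 = 7] add 5: x sits inside (… - 5). So sub: (-(2*x)) + 8 = 12.
Step 2. [(-(2*x)) + 8 = 12] +8 is outermost — subtract 8 both sides ⇒ sub: -(2*x) = 4.
Step 3. [-(2*x) = 4] leading − — multiply by −1, so neg: 2*x = -4.
Step 4. [2*x = -4] 2 out front; divide by 2. So div: x = -2.

Answer: x ∈ {-2}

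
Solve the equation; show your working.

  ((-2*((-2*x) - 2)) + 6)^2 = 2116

Step 1. [((-2*((-2*x) - 2)) + 6)^2 = 2116] √ both sides: 2116 ≥ 0 gives two branches ⇒ sqrt: (-2*((-2*x) - 2)) + 6 = 46 or -46.
Step 2. [(-2*((-2*x) - 2)) + 6 = 46 or -46] peel the +6: subtract 6 from each side. So sub: -2*((-2*x) - 2) = 40 or -52.
Step 3. [-2*((-2*x) - 2) = 40 or -52] LHS = -2·(…); ÷-2 both sides ⇒ div: (-2*x) - 2 = -20 or 26.
Step 4. [(-2*x) - 2 = -20 or 26] -2 | LHS and -2 | -20 or 26: pull -2 out ⇒ factor: x + 1 = 10 or -13.
Step 5. [x + 1 = 10 or -13] subtract 1: x sits inside (… + 1). So sub: x = 9 or -14.

Answer: x ∈ {-14, 9}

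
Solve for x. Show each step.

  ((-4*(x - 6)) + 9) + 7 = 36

Step 1. [((-4*(x - 6)) + 9) + 7 = 36] peel the +7: subtract 7 from each side, so sub: (-4*(x - 6)) + 9 = 29.
Step 2. [(-4*(x - 6)) + 9 = 29] 9 comes off first (subtract 9). So sub: -4*(x - 6) = 20.
Step 3. [-4*(x - 6) = 20] -4·(inner) — divide through by -4. So div: x - 6 = -5.
Step 4. [x - 6 = -5] peel the -6: add 6 from each side ⇒ sub: x = 1.

Answer: x ∈ {1}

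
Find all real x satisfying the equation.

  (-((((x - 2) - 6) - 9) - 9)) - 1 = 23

Step 1. [(-((((x - 2) - 6) - 9) - 9)) - 1 = 23] the outer -1 inverts by adding 1, so sub: -((((x - 2) - 6) - 9) - 9) = 24.
Step 2. [-((((x - 2) - 6) - 9) - 9) = 24] leading − — multiply by −1 ⇒ neg: (((x - 2) - 6) - 9) - 9 = -24.
Step 3. [(((x - 2) - 6) - 9) - 9 = -24] add 9: x sits inside (… - 9), so sub: ((x - 2) - 6) - 9 = -15.
Step 4. [((x - 2) - 6) - 9 = -15] the outer -9 inverts by adding 9. So sub: (x - 2) - 6 = -6.
Step 5. [(x - 2) - 6 = -6] 6 comes off first (add 6) ⇒ sub: x - 2 = 0.
Step 6. [x - 2 = 0] 2 comes off first (add 2). So sub: x = 2.

Answer: x ∈ {2}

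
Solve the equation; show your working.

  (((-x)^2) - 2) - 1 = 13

Step 1. [(((-x)^2) - 2) - 1 = 13] peel the -1: add 1 from each side, so sub: ((-x)^2) - 2 = 14.
Step 2. [((-x)^2) - 2 = 14] peel the -2: add 2 from each side. So sub: (-x)^2 = 16.
Step 3. [(-x)^2 = 16] √ both sides: 16 ≥ 0 gives two branches, so sqrt: -x = 4 or -4.
Step 4. [-x = 4 or -4] LHS negated; negate both sides, so neg: x = -4 or 4.

Answer: x ∈ {-4, 4}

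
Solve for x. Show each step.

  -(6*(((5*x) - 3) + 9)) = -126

Step 1. [-(6*(((5*x) - 3) + 9)) = -126] flip signs both sides. So neg: 6*(((5*x) - 3) + 9) = 126.
Step 2. [6*(((5*x) - 3) + 9) = 126] 6 out front; divide by 6, so div: ((5*x) - 3) + 9 = 21.
Step 3. [((5*x) - 3) + 9 = 21] the outer +9 inverts by subtracting 9, so sub: (5*x) - 3 = 12.
Step 4. [(5*x) - 3 = 12] add 3: x sits inside (… - 3). So sub: 5*x = 15.
Step 5. [5*x = 15] 5 out front; divide by 5. So div: x = 3.

Answer: x ∈ {3}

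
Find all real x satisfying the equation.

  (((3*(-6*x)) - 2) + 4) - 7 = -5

Step 1. [(((3*(-6*x)) - 2) + 4) - 7 = -5] 7 comes off first (add 7), so sub: ((3*(-6*x)) - 2) + 4 = 2.
Step 2. [((3*(-6*x)) - 2) + 4 = 2] subtract 4: x sits inside (… + 4) ⇒ sub: (3*(-6*x)) - 2 = -2.
Step 3. [(3*(-6*x)) - 2 = -2] 2 comes off first (add 2). So sub: 3*(-6*x) = 0.
Step 4. [3*(-6*x) = 0] leading coefficient 3: divide by 3. So div: -6*x = 0.
Step 5. [-6*x = 0] divide by the outer -6. So div: x = 0.

Answer: x ∈ {0}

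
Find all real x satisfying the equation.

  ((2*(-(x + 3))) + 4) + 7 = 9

Step 1. [((2*(-(x + 3))) + 4) + 7 = 9] the outer +7 inverts by subtracting 7 ⇒ sub: (2*(-(x + 3))) + 4 = 2.
Step 2. [(2*(-(x + 3))) + 4 = 2] 2 | LHS and 2 | 2: pull 2 out. So factor: (-(x + 3)) + 2 = 1.
Step 3. [(-(x + 3)) + 2 = 1] subtract 2: x sits inside (… + 2). So sub: -(x + 3) = -1.
Step 4. [-(x + 3) = -1] LHS negated; negate both sides ⇒ neg: x + 3 = 1.
Step 5. [x + 3 = 1] subtract 3: x sits inside (… + 3). So sub: x = -2.

Answer: x ∈ {-2}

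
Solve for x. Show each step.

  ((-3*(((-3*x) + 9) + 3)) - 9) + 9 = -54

Step 1. [((-3*(((-3*x) + 9) + 3)) - 9) + 9 = -54] +9 is outermost — subtract 9 both sides ⇒ sub: (-3*(((-3*x) + 9) + 3)) - 9 = -63.
Step 2. [(-3*(((-3*x) + 9) + 3)) - 9 = -63] the outer -9 inverts by adding 9, so sub: -3*(((-3*x) + 9) + 3) = -54.
Step 3. [-3*(((-3*x) + 9) + 3) = -54] LHS = -3·(…); ÷-3 both sides. So div: ((-3*x) + 9) + 3 = 18.
Step 4. [((-3*x) + 9) + 3 = 18] peel the +3: subtract 3 from each side, so sub: (-3*x) + 9 = 15.
Step 5. [(-3*x) + 9 = 15] 9 comes off first (subtract 9). So sub: -3*x = 6.
Step 6. [-3*x = 6] divide by the outer -3, so div: x = -2.

Answer: x ∈ {-2}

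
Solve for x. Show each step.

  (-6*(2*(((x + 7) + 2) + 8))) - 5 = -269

Step 1. [(-6*(2*(((x + 7) + 2) + 8))) - 5 = -269] add 5: x sits inside (… - 5) ⇒ sub: -6*(2*(((x + 7) + 2) + 8)) = -264.
Step 2. [-6*(2*(((x + 7) + 2) + 8)) = -264] LHS = -6·(…); ÷-6 both sides ⇒ div: 2*(((x + 7) + 2) + 8) = 44.
Step 3. [2*(((x + 7) + 2) + 8) = 44] LHS = 2·(…); ÷2 both sides, so div: ((x + 7) + 2) + 8 = 22.
Step 4. [((x + 7) + 2) + 8 = 22] 8 comes off first (subtract 8), so sub: (x + 7) + 2 = 14.
Step 5. [(x + 7) + 2 = 14] +2 is outermost — subtract 2 both sides, so sub: x + 7 = 12.
Step 6. [x + 7 = 12] subtract 7: x sits inside (… + 7), so sub: x = 5.

Answer: x ∈ {5}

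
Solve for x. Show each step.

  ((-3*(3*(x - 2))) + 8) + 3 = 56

Step 1. [((-3*(3*(x - 2))) + 8) + 3 = 56] subtract 3: x sits inside (… + 3). So sub: (-3*(3*(x - 2))) + 8 = 53.
Step 2. [(-3*(3*(x - 2))) + 8 = 53] 8 comes off first (subtract 8). So sub: -3*(3*(x - 2)) = 45.
Step 3. [-3*(3*(x - 2)) = 45] -3·(inner) — divide through by -3. So div: 3*(x - 2) = -15.
Step 4. [3*(x - 2) = -15] leading coefficient 3: divide by 3. So div: x - 2 = -5.
Step 5. [x - 2 = -5] -2 is outermost — add 2 both sides ⇒ sub: x = -3.

Answer: x ∈ {-3}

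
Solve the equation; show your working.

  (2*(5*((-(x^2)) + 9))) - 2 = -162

Step 1. [(2*(5*((-(x^2)) + 9))) - 2 = -162] add 2: x sits inside (… - 2). So sub: 2*(5*((-(x^2)) + 9)) = -160.
Step 2. [2*(5*((-(x^2)) + 9)) = -160] 2·(inner) — divide through by 2. So div: 5*((-(x^2)) + 9) = -80.
Step 3. [5*((-(x^2)) + 9) = -80] LHS = 5·(…); ÷5 both sides, so div: (-(x^2)) + 9 = -16.
Step 4. [(-(x^2)) + 9 = -16] subtract 9: x sits inside (… + 9). So sub: -(x^2) = -25.
Step 5. [-(x^2) = -25] flip signs both sides ⇒ neg: x^2 = 25.
Step 6. [x^2 = 25] √ both sides: 25 ≥ 0 gives two branches. So sqrt: x = 5 or -5.

Answer: x ∈ {-5, 5}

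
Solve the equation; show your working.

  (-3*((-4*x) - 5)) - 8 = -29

Step 1. [(-3*((-4*x) - 5)) - 8 = -29] the outer -8 inverts by adding 8, so sub: -3*((-4*x) - 5) = -21.
Step 2. [-3*((-4*x) - 5) = -21] divide by the outer -3. So div: (-4*x) - 5 = 7.
Step 3. [(-4*x) - 5 = 7] -5 is outermost — add 5 both sides, so sub: -4*x = 12.
Step 4. [-4*x = 12] -4 out front; divide by -4. So div: x = -3.

Answer: x ∈ {-3}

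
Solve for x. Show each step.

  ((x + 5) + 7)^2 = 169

Step 1. [((x + 5) + 7)^2 = 169] √ both sides: 169 ≥ 0 gives two branches ⇒ sqrt: (x + 5) + 7 = 13 or -13.
Step 2. [(x + 5) + 7 = 13 or -13] +7 is outermost — subtract 7 both sides. So sub: x + 5 = 6 or -20.
Step 3. [x + 5 = 6 or -20] +5 is outermost — subtract 5 both sides ⇒ sub: x = 1 or -25.

Answer: x ∈ {-25, 1}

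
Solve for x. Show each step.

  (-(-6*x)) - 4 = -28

Step 1. [(-(-6*x)) - 4 = -28] peel the -4: add 4 from each side. So sub: -(-6*x) = -24.
Step 2. [-(-6*x) = -24] LHS negated; negate both sides. So neg: -6*x = 24.
Step 3. [-6*x = 24] -6 out front; divide by -6 ⇒ div: x = -4.

Answer: x ∈ {-4}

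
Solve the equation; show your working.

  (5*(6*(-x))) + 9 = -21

Step 1. [(5*(6*(-x))) + 9 = -21] peel the +9: subtract 9 from each side, so sub: 5*(6*(-x)) = -30.
Step 2. [5*(6*(-x)) = -30] divide by the outer 5 ⇒ div: 6*(-x) = -6.
Step 3. [6*(-x) = -6] divide by the outer 6 ⇒ div: -x = -1.
Step 4. [-x = -1] flip signs both sides ⇒ neg: x = 1.

Answer: x ∈ {1}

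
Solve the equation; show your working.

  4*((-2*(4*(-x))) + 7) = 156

Step 1. [4*((-2*(4*(-x))) + 7) = 156] 4 out front; divide by 4, so div: (-2*(4*(-x))) + 7 = 39.
Step 2. [(-2*(4*(-x))) + 7 = 39] the outer +7 inverts by subtracting 7 ⇒ sub: -2*(4*(-x)) = 32.
Step 3. [-2*(4*(-x)) = 32] LHS = -2·(…); ÷-2 both sides. So div: 4*(-x) = -16.
Step 4. [4*(-x) = -16] divide by the outer 4, so div: -x = -4.
Step 5. [-x = -4] flip signs both sides ⇒ neg: x = 4.

Answer: x ∈ {4}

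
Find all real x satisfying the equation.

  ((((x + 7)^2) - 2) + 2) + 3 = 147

Step 1. [((((x + 7)^2) - 2) + 2) + 3 = 147] subtract 3: x sits inside (… + 3), so sub: (((x + 7)^2) - 2) + 2 = 144.
Step 2. [(((x + 7)^2) - 2) + 2 = 144] +2 is outermost — subtract 2 both sides, so sub: ((x + 7)^2) - 2 = 142.
Step 3. [((x + 7)^2) - 2 = 142] the outer -2 inverts by adding 2, so sub: (x + 7)^2 = 144.
Step 4. [(x + 7)^2 = 144] 144 ≥ 0, LHS is (·)² — take ±√. So sqrt: x + 7 = 12 or -12.
Step 5. [x + 7 = 12 or -12] 7 comes off first (subtract 7), so sub: x = 5 or -19.

Answer: x ∈ {-19, 5}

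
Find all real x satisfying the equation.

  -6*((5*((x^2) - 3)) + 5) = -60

Step 1. [-6*((5*((x^2) - 3)) + 5) = -60] leading coefficient -6: divide by -6 ⇒ div: (5*((x^2) - 3)) + 5 = 10.
Step 2. [(5*((x^2) - 3)) + 5 = 10] 5 comes off first (subtract 5) ⇒ sub: 5*((x^2) - 3) = 5.
Step 3. [5*((x^2) - 3) = 5] 5 out front; divide by 5, so div: (x^2) - 3 = 1.
Step 4. [(x^2) - 3 = 1] the outer -3 inverts by adding 3, so sub: x^2 = 4.
Step 5. [x^2 = 4] √ both sides: 4 ≥ 0 gives two branches. So sqrt: x = 2 or -2.

Answer: x ∈ {-2, 2}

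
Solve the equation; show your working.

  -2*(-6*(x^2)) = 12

Step 1. [-2*(-6*(x^2)) = 12] -2 out front; divide by -2 ⇒ div: -6*(x^2) = -6.
Step 2. [-6*(x^2) = -6] -6·(inner) — divide through by -6. So div: x^2 = 1.
Step 3. [x^2 = 1] √ both sides: 1 ≥ 0 gives two branches, so sqrt: x = 1 or -1.

Answer: x ∈ {-1, 1}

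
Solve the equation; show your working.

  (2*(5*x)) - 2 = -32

Step 1. [(2*(5*x)) - 2 = -32] common factor 2 (LHS and -32) — divide through. So factor: (5*x) - 1 = -16.
Step 2. [(5*x) - 1 = -16] peel the -1: add 1 from each side, so sub: 5*x = -15.
Step 3. [5*x = -15] 5·(inner) — divide through by 5. So div: x = -3.

Answer: x ∈ {-3}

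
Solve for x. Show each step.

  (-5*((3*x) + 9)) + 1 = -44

Step 1. [(-5*((3*x) + 9)) + 1 = -44] the outer +1 inverts by subtracting 1, so sub: -5*((3*x) + 9) = -45.
Step 2. [-5*((3*x) + 9) = -45] -5 out front; divide by -5, so div: (3*x) + 9 = 9.
Step 3. [(3*x) + 9 = 9] common factor 3 (LHS and 9) — divide through. So factor: x + 3 = 3.
Step 4. [x + 3 = 3] subtract 3: x sits inside (… + 3), so sub: x = 0.

Answer: x ∈ {0}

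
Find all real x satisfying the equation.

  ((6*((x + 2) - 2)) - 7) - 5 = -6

Step 1. [((6*((x + 2) - 2)) - 7) - 5 = -6] -5 is outermost — add 5 both sides. So sub: (6*((x + 2) - 2)) - 7 = -1.
Step 2. [(6*((x + 2) - 2)) - 7 = -1] add 7: x sits inside (… - 7), so sub: 6*((x + 2) - 2) = 6.
Step 3. [6*((x + 2) - 2) = 6] 6·(inner) — divide through by 6, so div: (x + 2) - 2 = 1.
Step 4. [(x + 2) - 2 = 1] 2 comes off first (add 2) ⇒ sub: x + 2 = 3.
Step 5. [x + 2 = 3] the outer +2 inverts by subtracting 2. So sub: x = 1.

Answer: x ∈ {1}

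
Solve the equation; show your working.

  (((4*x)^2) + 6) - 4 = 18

Step 1. [(((4*x)^2) + 6) - 4 = 18] peel the -4: add 4 from each side. So sub: ((4*x)^2) + 6 = 22.
Step 2. [((4*x)^2) + 6 = 22] subtract 6: x sits inside (… + 6). So sub: (4*x)^2 = 16.
Step 3. [(4*x)^2 = 16] 16 ≥ 0, LHS is (·)² — take ±√, so sqrt: 4*x = 4 or -4.
Step 4. [4*x = 4 or -4] 4·(inner) — divide through by 4 ⇒ div: x = 1 or -1.

Answer: x ∈ {-1, 1}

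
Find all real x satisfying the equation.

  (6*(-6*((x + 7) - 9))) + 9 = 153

Step 1. [(6*(-6*((x + 7) - 9))) + 9 = 153] 9 comes off first (subtract 9). So sub: 6*(-6*((x + 7) - 9)) = 144.
Step 2. [6*(-6*((x + 7) - 9)) = 144] divide by the outer 6, so div: -6*((x + 7) - 9) = 24.
Step 3. [-6*((x + 7) - 9) = 24] leading coefficient -6: divide by -6. So div: (x + 7) - 9 = -4.
Step 4. [(x + 7) - 9 = -4] the outer -9 inverts by adding 9. So sub: x + 7 = 5.
Step 5. [x + 7 = 5] peel the +7: subtract 7 from each side. So sub: x = -2.

Answer: x ∈ {-2}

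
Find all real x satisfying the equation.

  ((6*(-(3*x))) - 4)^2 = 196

Step 1. [((6*(-(3*x))) - 4)^2 = 196] LHS squared, RHS 196 ≥ 0: apply √ (±) ⇒ sqrt: (6*(-(3*x))) - 4 = 14 or -14.
Step 2. [(6*(-(3*x))) - 4 = 14 or -14] the outer -4 inverts by adding 4, so sub: 6*(-(3*x)) = 18 or -10.
Step 3. [6*(-(3*x)) = 18 or -10] 6 out front; divide by 6. So div: -(3*x) = 3 or -5/3.
Step 4. [-(3*x) = 3 or -5/3] LHS negated; negate both sides, so neg: 3*x = -3 or 5/3.
Step 5. [3*x = -3 or 5/3] 3 out front; divide by 3, so div: x = -1 or 5/9.

Answer: x ∈ {-1, 5/9}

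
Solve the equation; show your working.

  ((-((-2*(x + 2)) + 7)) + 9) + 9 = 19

Step 1. [((-((-2*(x + 2)) + 7)) + 9) + 9 = 19] the outer +9 inverts by subtracting 9, so sub: (-((-2*(x + 2)) + 7)) + 9 = 10.
Step 2. [(-((-2*(x + 2)) + 7)) + 9 = 10] 9 comes off first (subtract 9), so sub: -((-2*(x + 2)) + 7) = 1.
Step 3. [-((-2*(x + 2)) + 7) = 1] leading − — multiply by −1 ⇒ neg: (-2*(x + 2)) + 7 = -1.
Step 4. [(-2*(x + 2)) + 7 = -1] 7 comes off first (subtract 7) ⇒ sub: -2*(x + 2) = -8.
Step 5. [-2*(x + 2) = -8] leading coefficient -2: divide by -2, so div: x + 2 = 4.
Step 6. [x + 2 = 4] +2 is outermost — subtract 2 both sides, so sub: x = 2.

Answer: x ∈ {2}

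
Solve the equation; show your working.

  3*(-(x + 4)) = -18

Step 1. [3*(-(x + 4)) = -18] leading coefficient 3: divide by 3 ⇒ div: -(x + 4) = -6.
Step 2. [-(x + 4) = -6] leading − — multiply by −1, so neg: x + 4 = 6.
Step 3. [x + 4 = 6] 4 comes off first (subtract 4). So sub: x = 2.

Answer: x ∈ {2}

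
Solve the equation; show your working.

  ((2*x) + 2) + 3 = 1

Step 1. [((2*x) + 2) + 3 = 1] +3 is outermost — subtract 3 both sides ⇒ sub: (2*x) + 2 = -2.
Step 2. [(2*x) + 2 = -2] 2 comes off first (subtract 2), so sub: 2*x = -4.
Step 3. [2*x = -4] 2 out front; divide by 2 ⇒ div: x = -2.

Answer: x ∈ {-2}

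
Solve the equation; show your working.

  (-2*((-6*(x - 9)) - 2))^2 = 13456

Step 1. [(-2*((-6*(x - 9)) - 2))^2 = 13456] LHS squared, RHS 13456 ≥ 0: apply √ (±), so sqrt: -2*((-6*(x - 9)) - 2) = 116 or -116.
Step 2. [-2*((-6*(x - 9)) - 2) = 116 or -116] divide by the outer -2. So div: (-6*(x - 9)) - 2 = -58 or 58.
Step 3. [(-6*(x - 9)) - 2 = -58 or 58] -2 is outermost — add 2 both sides, so sub: -6*(x - 9) = -56 or 60.
Step 4. [-6*(x - 9) = -56 or 60] leading coefficient -6: divide by -6 ⇒ div: x - 9 = 28/3 or -10.
Step 5. [x - 9 = 28/3 or -10] peel the -9: add 9 from each side ⇒ sub: x = 55/3 or -1.

Answer: x ∈ {-1, 55/3}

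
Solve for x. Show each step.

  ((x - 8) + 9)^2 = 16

Step 1. [((x - 8) + 9)^2 = 16] √ both sides: 16 ≥ 0 gives two branches ⇒ sqrt: (x - 8) + 9 = 4 or -4.
Step 2. [(x - 8) + 9 = 4 or -4] the outer +9 inverts by subtracting 9, so sub: x - 8 = -5 or -13.
Step 3. [x - 8 = -5 or -13] add 8: x sits inside (… - 8), so sub: x = 3 or -5.

Answer: x ∈ {-5, 3}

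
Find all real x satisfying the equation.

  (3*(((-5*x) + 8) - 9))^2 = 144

Step 1. [(3*(((-5*x) + 8) - 9))^2 = 144] 144 ≥ 0, LHS is (·)² — take ±√. So sqrt: 3*(((-5*x) + 8) - 9) = 12 or -12.
Step 2. [3*(((-5*x) + 8) - 9) = 12 or -12] divide by the outer 3 ⇒ div: ((-5*x) + 8) - 9 = 4 or -4.
Step 3. [((-5*x) + 8) - 9 = 4 or -4] -9 is outermost — add 9 both sides ⇒ sub: (-5*x) + 8 = 13 or 5.
Step 4. [(-5*x) + 8 = 13 or 5] peel the +8: subtract 8 from each side ⇒ sub: -5*x = 5 or -3.
Step 5. [-5*x = 5 or -3] leading coefficient -5: divide by -5. So div: x = -1 or 3/5.

Answer: x ∈ {-1, 3/5}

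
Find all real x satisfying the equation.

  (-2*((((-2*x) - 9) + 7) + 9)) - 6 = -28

Step 1. [(-2*((((-2*x) - 9) + 7) + 9)) - 6 = -28] -6 is outermost — add 6 both sides ⇒ sub: -2*((((-2*x) - 9) + 7) + 9) = -22.
Step 2. [-2*((((-2*x) - 9) + 7) + 9) = -22] leading coefficient -2: divide by -2, so div: (((-2*x) - 9) + 7) + 9 = 11.
Step 3. [(((-2*x) - 9) + 7) + 9 = 11] +9 is outermost — subtract 9 both sides. So sub: ((-2*x) - 9) + 7 = 2.
Step 4. [((-2*x) - 9) + 7 = 2] 7 comes off first (subtract 7), so sub: (-2*x) - 9 = -5.
Step 5. [(-2*x) - 9 = -5] -9 is outermost — add 9 both sides ⇒ sub: -2*x = 4.
Step 6. [-2*x = 4] -2·(inner) — divide through by -2 ⇒ div: x = -2.

Answer: x ∈ {-2}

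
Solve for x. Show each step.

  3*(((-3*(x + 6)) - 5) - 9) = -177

Step 1. [3*(((-3*(x + 6)) - 5) - 9) = -177] leading coefficient 3: divide by 3 ⇒ div: ((-3*(x + 6)) - 5) - 9 = -59.
Step 2. [((-3*(x + 6)) - 5) - 9 = -59] 9 comes off first (add 9), so sub: (-3*(x + 6)) - 5 = -50.
Step 3. [(-3*(x + 6)) - 5 = -50] add 5: x sits inside (… - 5). So sub: -3*(x + 6) = -45.
Step 4. [-3*(x + 6) = -45] leading coefficient -3: divide by -3. So div: x + 6 = 15.
Step 5. [x + 6 = 15] peel the +6: subtract 6 from each side, so sub: x = 9.

Answer: x ∈ {9}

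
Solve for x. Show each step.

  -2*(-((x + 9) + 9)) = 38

Step 1. [-2*(-((x + 9) + 9)) = 38] leading coefficient -2: divide by -2. So div: -((x + 9) + 9) = -19.
Step 2. [-((x + 9) + 9) = -19] flip signs both sides. So neg: (x + 9) + 9 = 19.
Step 3. [(x + 9) + 9 = 19] 9 comes off first (subtract 9), so sub: x + 9 = 10.
Step 4. [x + 9 = 10] the outer +9 inverts by subtracting 9 ⇒ sub: x = 1.

Answer: x ∈ {1}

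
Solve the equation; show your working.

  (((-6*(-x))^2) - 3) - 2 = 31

Step 1. [(((-6*(-x))^2) - 3) - 2 = 31] peel the -2: add 2 from each side ⇒ sub: ((-6*(-x))^2) - 3 = 33.
Step 2. [((-6*(-x))^2) - 3 = 33] peel the -3: add 3 from each side, so sub: (-6*(-x))^2 = 36.
Step 3. [(-6*(-x))^2 = 36] √ both sides: 36 ≥ 0 gives two branches, so sqrt: -6*(-x) = 6 or -6.
Step 4. [-6*(-x) = 6 or -6] LHS = -6·(…); ÷-6 both sides ⇒ div: -x = -1 or 1.
Step 5. [-x = -1 or 1] flip signs both sides, so neg: x = 1 or -1.

Answer: x ∈ {-1, 1}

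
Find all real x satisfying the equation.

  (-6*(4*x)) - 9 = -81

Step 1. [(-6*(4*x)) - 9 = -81] add 9: x sits inside (… - 9), so sub: -6*(4*x) = -72.
Step 2. [-6*(4*x) = -72] -6·(inner) — divide through by -6 ⇒ div: 4*x = 12.
Step 3. [4*x = 12] 4 out front; divide by 4. So div: x = 3.

Answer: x ∈ {3}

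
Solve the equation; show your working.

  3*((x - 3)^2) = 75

Step 1. [3*((x - 3)^2) = 75] 3 out front; divide by 3. So div: (x - 3)^2 = 25.
Step 2. [(x - 3)^2 = 25] √ both sides: 25 ≥ 0 gives two branches, so sqrt: x - 3 = 5 or -5.
Step 3. [x - 3 = 5 or -5] the outer -3 inverts by adding 3 ⇒ sub: x = 8 or -2.

Answer: x ∈ {-2, 8}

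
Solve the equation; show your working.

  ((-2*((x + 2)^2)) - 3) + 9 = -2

Step 1. [((-2*((x + 2)^2)) - 3) + 9 = -2] +9 is outermost — subtract 9 both sides, so sub: (-2*((x + 2)^2)) - 3 = -11.
Step 2. [(-2*((x + 2)^2)) - 3 = -11] peel the -3: add 3 from each side, so sub: -2*((x + 2)^2) = -8.
Step 3. [-2*((x + 2)^2) = -8] -2·(inner) — divide through by -2, so div: (x + 2)^2 = 4.
Step 4. [(x + 2)^2 = 4] √ both sides: 4 ≥ 0 gives two branches ⇒ sqrt: x + 2 = 2 or -2.
Step 5. [x + 2 = 2 or -2] 2 comes off first (subtract 2), so sub: x = 0 or -4.

Answer: x ∈ {-4, 0}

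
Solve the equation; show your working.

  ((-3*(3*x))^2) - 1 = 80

Step 1. [((-3*(3*x))^2) - 1 = 80] 1 comes off first (add 1), so sub: (-3*(3*x))^2 = 81.
Step 2. [(-3*(3*x))^2 = 81] LHS squared, RHS 81 ≥ 0: apply √ (±). So sqrt: -3*(3*x) = 9 or -9.
Step 3. [-3*(3*x) = 9 or -9] LHS = -3·(…); ÷-3 both sides. So div: 3*x = -3 or 3.
Step 4. [3*x = -3 or 3] leading coefficient 3: divide by 3 ⇒ div: x = -1 or 1.

Answer: x ∈ {-1, 1}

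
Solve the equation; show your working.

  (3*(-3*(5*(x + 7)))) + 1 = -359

Step 1. [(3*(-3*(5*(x + 7)))) + 1 = -359] peel the +1: subtract 1 from each side, so sub: 3*(-3*(5*(x + 7))) = -360.
Step 2. [3*(-3*(5*(x + 7))) = -360] divide by the outer 3 ⇒ div: -3*(5*(x + 7)) = -120.
Step 3. [-3*(5*(x + 7)) = -120] LHS = -3·(…); ÷-3 both sides, so div: 5*(x + 7) = 40.
Step 4. [5*(x + 7) = 40] LHS = 5·(…); ÷5 both sides. So div: x + 7 = 8.
Step 5. [x + 7 = 8] +7 is outermost — subtract 7 both sides. So sub: x = 1.

Answer: x ∈ {1}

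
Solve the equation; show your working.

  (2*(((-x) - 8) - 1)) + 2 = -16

Step 1. [(2*(((-x) - 8) - 1)) + 2 = -16] 2 comes off first (subtract 2). So sub: 2*(((-x) - 8) - 1) = -18.
Step 2. [2*(((-x) - 8) - 1) = -18] leading coefficient 2: divide by 2, so div: ((-x) - 8) - 1 = -9.
Step 3. [((-x) - 8) - 1 = -9] the outer -1 inverts by adding 1 ⇒ sub: (-x) - 8 = -8.
Step 4. [(-x) - 8 = -8] the outer -8 inverts by adding 8, so sub: -x = 0.
Step 5. [-x = 0] leading − — multiply by −1 ⇒ neg: x = 0.

Answer: x ∈ {0}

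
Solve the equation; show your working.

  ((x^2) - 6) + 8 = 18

Step 1. [((x^2) - 6) + 8 = 18] peel the +8: subtract 8 from each side ⇒ sub: (x^2) - 6 = 10.
Step 2. [(x^2) - 6 = 10] 6 comes off first (add 6) ⇒ sub: x^2 = 16.
Step 3. [x^2 = 16] √ both sides: 16 ≥ 0 gives two branches. So sqrt: x = 4 or -4.

Answer: x ∈ {-4, 4}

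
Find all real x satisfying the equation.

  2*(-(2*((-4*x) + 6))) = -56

Step 1. [2*(-(2*((-4*x) + 6))) = -56] LHS = 2·(…); ÷2 both sides. So div: -(2*((-4*x) + 6)) = -28.
Step 2. [-(2*((-4*x) + 6)) = -28] leading − — multiply by −1. So neg: 2*((-4*x) + 6) = 28.
Step 3. [2*((-4*x) + 6) = 28] LHS = 2·(…); ÷2 both sides ⇒ div: (-4*x) + 6 = 14.
Step 4. [(-4*x) + 6 = 14] 6 comes off first (subtract 6), so sub: -4*x = 8.
Step 5. [-4*x = 8] -4 out front; divide by -4 ⇒ div: x = -2.

Answer: x ∈ {-2}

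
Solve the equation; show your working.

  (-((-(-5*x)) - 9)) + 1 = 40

Step 1. [(-((-(-5*x)) - 9)) + 1 = 40] subtract 1: x sits inside (… + 1), so sub: -((-(-5*x)) - 9) = 39.
Step 2. [-((-(-5*x)) - 9) = 39] flip signs both sides ⇒ neg: (-(-5*x)) - 9 = -39.
Step 3. [(-(-5*x)) - 9 = -39] peel the -9: add 9 from each side ⇒ sub: -(-5*x) = -30.
Step 4. [-(-5*x) = -30] flip signs both sides. So neg: -5*x = 30.
Step 5. [-5*x = 30] -5·(inner) — divide through by -5, so div: x = -6.

Answer: x ∈ {-6}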